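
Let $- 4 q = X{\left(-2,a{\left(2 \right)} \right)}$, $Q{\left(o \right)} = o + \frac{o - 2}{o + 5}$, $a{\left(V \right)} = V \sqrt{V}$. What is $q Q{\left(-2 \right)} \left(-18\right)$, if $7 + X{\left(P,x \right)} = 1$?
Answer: $90$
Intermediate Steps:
$a{\left(V \right)} = V^{\frac{3}{2}}$
$X{\left(P,x \right)} = -6$ ($X{\left(P,x \right)} = -7 + 1 = -6$)
$Q{\left(o \right)} = o + \frac{-2 + o}{5 + o}$
$q = \frac{3}{2}$ ($q = \left(- \frac{1}{4}\right) \left(-6\right) = \frac{3}{2} \approx 1.5$)
$q Q{\left(-2 \right)} \left(-18\right) = \frac{3 \frac{-2 + \left(-2\right)^{2} + 6 \left(-2\right)}{5 - 2}}{2} \left(-18\right) = \frac{3 \frac{-2 + 4 - 12}{3}}{2} \left(-18\right) = \frac{3 \cdot \frac{1}{3} \left(-10\right)}{2} \left(-18\right) = \frac{3}{2} \left(- \frac{10}{3}\right) \left(-18\right) = \left(-5\right) \left(-18\right) = 90$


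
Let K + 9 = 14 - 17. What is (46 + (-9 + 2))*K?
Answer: -468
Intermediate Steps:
K = -12 (K = -9 + (14 - 17) = -9 - 3 = -12)
(46 + (-9 + 2))*K = (46 + (-9 + 2))*(-12) = (46 - 7)*(-12) = 39*(-12) = -468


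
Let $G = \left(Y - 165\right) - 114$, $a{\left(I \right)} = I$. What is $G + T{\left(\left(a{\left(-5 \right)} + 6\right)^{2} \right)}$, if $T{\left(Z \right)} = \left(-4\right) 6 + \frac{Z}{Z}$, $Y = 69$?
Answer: $-233$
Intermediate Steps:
$T{\left(Z \right)} = -23$ ($T{\left(Z \right)} = -24 + 1 = -23$)
$G = -210$ ($G = \left(69 - 165\right) - 114 = -96 - 114 = -210$)
$G + T{\left(\left(a{\left(-5 \right)} + 6\right)^{2} \right)} = -210 - 23 = -233$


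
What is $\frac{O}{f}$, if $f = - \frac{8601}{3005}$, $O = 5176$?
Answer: $- \frac{15553880}{8601} \approx -1808.4$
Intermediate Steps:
$f = - \frac{8601}{3005} \approx -2.8622$
$\frac{O}{f} = \frac{5176}{- \frac{8601}{3005}} = 5176 \left(- \frac{3005}{8601}\right) = - \frac{15553880}{8601}$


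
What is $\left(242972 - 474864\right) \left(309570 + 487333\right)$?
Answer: $-184795430476$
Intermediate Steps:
$\left(242972 - 474864\right) \left(309570 + 487333\right) = \left(-231892\right) 796903 = -184795430476$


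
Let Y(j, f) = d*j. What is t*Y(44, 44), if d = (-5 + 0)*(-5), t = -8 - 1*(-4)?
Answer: -4400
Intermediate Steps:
t = -4 (t = -8 + 4 = -4)
d = 25 (d = -5*(-5) = 25)
Y(j, f) = 25*j
t*Y(44, 44) = -100*44 = -4*1100 = -4400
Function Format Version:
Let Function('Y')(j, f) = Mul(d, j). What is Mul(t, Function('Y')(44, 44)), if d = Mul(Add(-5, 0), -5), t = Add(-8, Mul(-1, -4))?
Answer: -4400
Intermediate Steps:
t = -4 (t = Add(-8, 4) = -4)
d = 25 (d = Mul(-5, -5) = 25)
Function('Y')(j, f) = Mul(25, j)
Mul(t, Function('Y')(44, 44)) = Mul(-4, Mul(25, 44)) = Mul(-4, 1100) = -4400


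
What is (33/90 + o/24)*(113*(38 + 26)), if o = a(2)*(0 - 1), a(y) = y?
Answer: 30736/15 ≈ 2049.1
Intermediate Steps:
o = -2 (o = 2*(0 - 1) = 2*(-1) = -2)
(33/90 + o/24)*(113*(38 + 26)) = (33/90 - 2/24)*(113*(38 + 26)) = (33*(1/90) - 2*1/24)*(113*64) = (11/30 - 1/12)*7232 = (17/60)*7232 = 30736/15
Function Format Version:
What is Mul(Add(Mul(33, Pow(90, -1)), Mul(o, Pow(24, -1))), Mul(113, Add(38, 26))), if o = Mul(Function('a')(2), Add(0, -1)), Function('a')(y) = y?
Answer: Rational(30736, 15) ≈ 2049.1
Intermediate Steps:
o = -2 (o = Mul(2, Add(0, -1)) = Mul(2, -1) = -2)
Mul(Add(Mul(33, Pow(90, -1)), Mul(o, Pow(24, -1))), Mul(113, Add(38, 26))) = Mul(Add(Mul(33, Pow(90, -1)), Mul(-2, Pow(24, -1))), Mul(113, Add(38, 26))) = Mul(Add(Mul(33, Rational(1, 90)), Mul(-2, Rational(1, 24))), Mul(113, 64)) = Mul(Add(Rational(11, 30), Rational(-1, 12)), 7232) = Mul(Rational(17, 60), 7232) = Rational(30736, 15)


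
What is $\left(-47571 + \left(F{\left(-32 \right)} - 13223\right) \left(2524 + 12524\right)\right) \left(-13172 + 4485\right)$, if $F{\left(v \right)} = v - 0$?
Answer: $1733133041157$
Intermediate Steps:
$F{\left(v \right)} = v$ ($F{\left(v \right)} = v + 0 = v$)
$\left(-47571 + \left(F{\left(-32 \right)} - 13223\right) \left(2524 + 12524\right)\right) \left(-13172 + 4485\right) = \left(-47571 + \left(-32 - 13223\right) \left(2524 + 12524\right)\right) \left(-13172 + 4485\right) = \left(-47571 - 199461240\right) \left(-8687\right) = \left(-199508811\right) \left(-8687\right) = 1733133041157$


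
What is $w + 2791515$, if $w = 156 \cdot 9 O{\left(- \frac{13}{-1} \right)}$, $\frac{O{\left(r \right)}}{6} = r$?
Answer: $2901027$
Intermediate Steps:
$O{\left(r \right)} = 6 r$
$w = 109512$ ($w = 156 \cdot 9 \cdot 6 \left(- \frac{13}{-1}\right) = 1404 \cdot 6 \left(\left(-13\right) \left(-1\right)\right) = 1404 \cdot 6 \cdot 13 = 1404 \cdot 78 = 109512$)
$w + 2791515 = 109512 + 2791515 = 2901027$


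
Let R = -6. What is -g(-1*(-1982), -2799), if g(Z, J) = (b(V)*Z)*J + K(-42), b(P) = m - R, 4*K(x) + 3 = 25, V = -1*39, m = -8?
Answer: -22190483/2 ≈ -1.1095e+7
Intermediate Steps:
V = -39
K(x) = 11/2 (K(x) = -¾ + (¼)*25 = -¾ + 25/4 = 11/2)
b(P) = -2 (b(P) = -8 - 1*(-6) = -8 + 6 = -2)
g(Z, J) = 11/2 - 2*J*Z (g(Z, J) = (-2*Z)*J + 11/2 = -2*J*Z + 11/2 = 11/2 - 2*J*Z)
-g(-1*(-1982), -2799) = -(11/2 - 2*(-2799)*(-1*(-1982))) = -(11/2 - 2*(-2799)*1982) = -(11/2 + 11095236) = -1*22190483/2 = -22190483/2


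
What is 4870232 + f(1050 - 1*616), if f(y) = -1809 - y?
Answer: 4867989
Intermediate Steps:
4870232 + f(1050 - 1*616) = 4870232 + (-1809 - (1050 - 1*616)) = 4870232 + (-1809 - (1050 - 616)) = 4870232 + (-1809 - 1*434) = 4870232 + (-1809 - 434) = 4870232 - 2243 = 4867989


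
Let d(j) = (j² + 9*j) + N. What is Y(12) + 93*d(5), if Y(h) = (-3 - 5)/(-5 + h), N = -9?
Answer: 39703/7 ≈ 5671.9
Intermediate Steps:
Y(h) = -8/(-5 + h)
d(j) = -9 + j² + 9*j (d(j) = (j² + 9*j) - 9 = -9 + j² + 9*j)
Y(12) + 93*d(5) = -8/(-5 + 12) + 93*(-9 + 5² + 9*5) = -8/7 + 93*(-9 + 25 + 45) = -8*⅐ + 93*61 = -8/7 + 5673 = 39703/7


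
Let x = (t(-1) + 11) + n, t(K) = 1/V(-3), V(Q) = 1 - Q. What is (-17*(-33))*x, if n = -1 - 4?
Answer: 14025/4 ≈ 3506.3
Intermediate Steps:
n = -5
t(K) = 1/4 (t(K) = 1/(1 - 1*(-3)) = 1/(1 + 3) = 1/4)
x = 25/4 (x = (1/4 + 11) - 5 = 45/4 - 5 = 25/4 ≈ 6.2500)
(-17*(-33))*x = -17*(-33)*(25/4) = 561*(25/4) = 14025/4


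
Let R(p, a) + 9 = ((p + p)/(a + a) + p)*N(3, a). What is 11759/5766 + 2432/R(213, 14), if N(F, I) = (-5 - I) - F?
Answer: 13160437/8458722 ≈ 1.5558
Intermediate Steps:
N(F, I) = -5 - F - I
R(p, a) = -9 + (-8 - a)*(p + p/a) (R(p, a) = -9 + ((p + p)/(a + a) + p)*(-5 - 1*3 - a) = -9 + ((2*p)/((2*a)) + p)*(-5 - 3 - a) = -9 + ((2*p)*(1/(2*a)) + p)*(-8 - a) = -9 + (p/a + p)*(-8 - a) = -9 + (p + p/a)*(-8 - a) = -9 + (-8 - a)*(p + p/a))
11759/5766 + 2432/R(213, 14) = 11759/5766 + 2432/(-9 - 9*213 - 1*14*213 - 8*213/14) = 11759*(1/5766) + 2432/(-9 - 1917 - 2982 - 8*213*1/14) = 11759/5766 + 2432/(-9 - 1917 - 2982 - 852/7) = 11759/5766 + 2432/(-35208/7) = 11759/5766 + 2432*(-7/35208) = 11759/5766 - 2128/4401 = 13160437/8458722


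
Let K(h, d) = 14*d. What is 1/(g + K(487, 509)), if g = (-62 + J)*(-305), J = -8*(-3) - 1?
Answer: 1/19021 ≈ 5.2573e-5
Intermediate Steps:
J = 23 (J = 24 - 1 = 23)
g = 11895 (g = (-62 + 23)*(-305) = -39*(-305) = 11895)
1/(g + K(487, 509)) = 1/(11895 + 14*509) = 1/(11895 + 7126) = 1/19021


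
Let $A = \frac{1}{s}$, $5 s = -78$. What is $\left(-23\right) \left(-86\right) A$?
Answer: $- \frac{4945}{39} \approx -126.79$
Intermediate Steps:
$s = - \frac{78}{5}$ ($s = \frac{1}{5} \left(-78\right) = - \frac{78}{5} \approx -15.6$)
$A = - \frac{5}{78}$ ($A = \frac{1}{- \frac{78}{5}} = - \frac{5}{78} \approx -0.064103$)
$\left(-23\right) \left(-86\right) A = \left(-23\right) \left(-86\right) \left(- \frac{5}{78}\right) = 1978 \left(- \frac{5}{78}\right) = - \frac{4945}{39}$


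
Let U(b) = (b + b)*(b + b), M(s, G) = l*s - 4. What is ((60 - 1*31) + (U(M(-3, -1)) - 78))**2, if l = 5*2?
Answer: 20930625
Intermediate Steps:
l = 10
M(s, G) = -4 + 10*s (M(s, G) = 10*s - 4 = -4 + 10*s)
U(b) = 4*b**2 (U(b) = (2*b)*(2*b) = 4*b**2)
((60 - 1*31) + (U(M(-3, -1)) - 78))**2 = ((60 - 1*31) + (4*(-4 + 10*(-3))**2 - 78))**2 = ((60 - 31) + (4*(-4 - 30)**2 - 78))**2 = (29 + (4*(-34)**2 - 78))**2 = (29 + (4*1156 - 78))**2 = (29 + (4624 - 78))**2 = (29 + 4546)**2 = 4575**2 = 20930625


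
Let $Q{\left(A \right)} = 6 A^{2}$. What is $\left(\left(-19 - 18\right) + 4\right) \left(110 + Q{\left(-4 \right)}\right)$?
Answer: $-6798$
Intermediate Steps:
$\left(\left(-19 - 18\right) + 4\right) \left(110 + Q{\left(-4 \right)}\right) = \left(\left(-19 - 18\right) + 4\right) \left(110 + 6 \left(-4\right)^{2}\right) = \left(-37 + 4\right) \left(110 + 6 \cdot 16\right) = - 33 \left(110 + 96\right) = \left(-33\right) 206 = -6798$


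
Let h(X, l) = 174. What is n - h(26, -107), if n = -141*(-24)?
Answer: 3210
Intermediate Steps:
n = 3384
n - h(26, -107) = 3384 - 1*174 = 3384 - 174 = 3210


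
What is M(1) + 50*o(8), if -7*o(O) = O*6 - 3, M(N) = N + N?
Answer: -2236/7 ≈ -319.43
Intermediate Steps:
M(N) = 2*N
o(O) = 3/7 - 6*O/7 (o(O) = -(O*6 - 3)/7 = -(6*O - 3)/7 = -(-3 + 6*O)/7 = 3/7 - 6*O/7)
M(1) + 50*o(8) = 2*1 + 50*(3/7 - 6/7*8) = 2 + 50*(3/7 - 48/7) = 2 + 50*(-45/7) = 2 - 2250/7 = -2236/7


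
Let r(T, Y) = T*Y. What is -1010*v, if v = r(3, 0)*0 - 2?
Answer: 2020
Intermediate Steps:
v = -2 (v = (3*0)*0 - 2 = 0*0 - 2 = 0 - 2 = -2)
-1010*v = -1010*(-2) = 2020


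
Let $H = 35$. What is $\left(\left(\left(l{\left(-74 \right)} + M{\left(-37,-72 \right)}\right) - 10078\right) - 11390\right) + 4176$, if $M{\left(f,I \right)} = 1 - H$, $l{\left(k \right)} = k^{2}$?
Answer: $-11850$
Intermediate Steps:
$M{\left(f,I \right)} = -34$ ($M{\left(f,I \right)} = 1 - 35 = -34$)
$\left(\left(\left(l{\left(-74 \right)} + M{\left(-37,-72 \right)}\right) - 10078\right) - 11390\right) + 4176 = \left(\left(\left(\left(-74\right)^{2} - 34\right) - 10078\right) - 11390\right) + 4176 = \left(\left(\left(5476 - 34\right) - 10078\right) - 11390\right) + 4176 = \left(\left(5442 - 10078\right) - 11390\right) + 4176 = \left(-4636 - 11390\right) + 4176 = -16026 + 4176 = -11850$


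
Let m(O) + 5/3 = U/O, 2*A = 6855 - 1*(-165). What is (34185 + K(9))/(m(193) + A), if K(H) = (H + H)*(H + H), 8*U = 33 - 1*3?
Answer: 79922844/8125345 ≈ 9.8362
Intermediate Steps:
U = 15/4 (U = (33 - 1*3)/8 = (33 - 3)/8 = (⅛)*30 = 15/4 ≈ 3.7500)
A = 3510 (A = (6855 - 1*(-165))/2 = (6855 + 165)/2 = (½)*7020 = 3510)
m(O) = -5/3 + 15/(4*O)
K(H) = 4*H² (K(H) = (2*H)*(2*H) = 4*H²)
(34185 + K(9))/(m(193) + A) = (34185 + 4*9²)/((5/12)*(9 - 4*193)/193 + 3510) = (34185 + 4*81)/((5/12)*(1/193)*(9 - 772) + 3510) = (34185 + 324)/((5/12)*(1/193)*(-763) + 3510) = 34509/(-3815/2316 + 3510) = 34509/(8125345/2316) = 34509*(2316/8125345) = 79922844/8125345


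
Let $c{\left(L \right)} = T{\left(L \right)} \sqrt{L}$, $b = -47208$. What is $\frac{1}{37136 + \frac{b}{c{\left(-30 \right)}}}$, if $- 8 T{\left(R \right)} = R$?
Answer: $\frac{870375}{32446056848} - \frac{9835 i \sqrt{30}}{32446056848} \approx 2.6825 \cdot 10^{-5} - 1.6602 \cdot 10^{-6} i$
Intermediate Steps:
$T{\left(R \right)} = - \frac{R}{8}$
$c{\left(L \right)} = - \frac{L^{\frac{3}{2}}}{8}$ ($c{\left(L \right)} = - \frac{L}{8} \sqrt{L} = - \frac{L^{\frac{3}{2}}}{8}$)
$\frac{1}{37136 + \frac{b}{c{\left(-30 \right)}}} = \frac{1}{37136 - \frac{47208}{\left(- \frac{1}{8}\right) \left(-30\right)^{\frac{3}{2}}}} = \frac{1}{37136 - \frac{47208}{\left(- \frac{1}{8}\right) \left(- 30 i \sqrt{30}\right)}} = \frac{1}{37136 - \frac{47208}{\frac{15}{4} i \sqrt{30}}} = \frac{1}{37136 - 47208 \left(- \frac{2 i \sqrt{30}}{225}\right)} = \frac{1}{37136 + \frac{31472 i \sqrt{30}}{75}}$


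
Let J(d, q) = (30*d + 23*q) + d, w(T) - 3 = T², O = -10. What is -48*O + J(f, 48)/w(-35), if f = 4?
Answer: 481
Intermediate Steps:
w(T) = 3 + T²
J(d, q) = 23*q + 31*d (J(d, q) = (23*q + 30*d) + d = 23*q + 31*d)
-48*O + J(f, 48)/w(-35) = -48*(-10) + (23*48 + 31*4)/(3 + (-35)²) = 480 + (1104 + 124)/(3 + 1225) = 480 + 1228/1228 = 480 + 1228*(1/1228) = 480 + 1 = 481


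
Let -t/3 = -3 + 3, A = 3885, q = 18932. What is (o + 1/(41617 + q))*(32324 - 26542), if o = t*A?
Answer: 5782/60549 ≈ 0.095493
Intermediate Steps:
t = 0 (t = -3*(-3 + 3) = -3*0 = 0)
o = 0 (o = 0*3885 = 0)
(o + 1/(41617 + q))*(32324 - 26542) = (0 + 1/(41617 + 18932))*(32324 - 26542) = (0 + 1/60549)*5782 = (1/60549)*5782 = 5782/60549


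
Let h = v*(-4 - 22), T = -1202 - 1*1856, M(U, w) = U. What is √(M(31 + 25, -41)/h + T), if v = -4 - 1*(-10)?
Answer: 2*I*√1162941/39 ≈ 55.302*I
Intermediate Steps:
v = 6 (v = -4 + 10 = 6)
T = -3058 (T = -1202 - 1856 = -3058)
h = -156 (h = 6*(-4 - 22) = 6*(-26) = -156)
√(M(31 + 25, -41)/h + T) = √((31 + 25)/(-156) - 3058) = √(56*(-1/156) - 3058) = √(-14/39 - 3058) = √(-119276/39) = 2*I*√1162941/39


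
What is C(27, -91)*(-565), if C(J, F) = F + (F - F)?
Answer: 51415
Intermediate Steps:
C(J, F) = F (C(J, F) = F + 0 = F)
C(27, -91)*(-565) = -91*(-565) = 51415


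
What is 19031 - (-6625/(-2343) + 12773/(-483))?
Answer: 2395946667/125741 ≈ 19055.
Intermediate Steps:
19031 - (-6625/(-2343) + 12773/(-483)) = 19031 - (-6625*(-1/2343) + 12773*(-1/483)) = 19031 - (6625/2343 - 12773/483) = 19031 - 1*(-2969696/125741) = 19031 + 2969696/125741 = 2395946667/125741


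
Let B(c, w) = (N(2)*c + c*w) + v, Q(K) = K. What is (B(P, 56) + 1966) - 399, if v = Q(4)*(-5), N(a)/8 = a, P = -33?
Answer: -829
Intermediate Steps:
N(a) = 8*a
v = -20 (v = 4*(-5) = -20)
B(c, w) = -20 + 16*c + c*w (B(c, w) = ((8*2)*c + c*w) - 20 = (16*c + c*w) - 20 = -20 + 16*c + c*w)
(B(P, 56) + 1966) - 399 = ((-20 + 16*(-33) - 33*56) + 1966) - 399 = ((-20 - 528 - 1848) + 1966) - 399 = (-2396 + 1966) - 399 = -430 - 399 = -829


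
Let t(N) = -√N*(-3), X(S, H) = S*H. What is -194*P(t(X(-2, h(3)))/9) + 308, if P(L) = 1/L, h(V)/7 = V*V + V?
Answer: 308 + 97*I*√42/14 ≈ 308.0 + 44.902*I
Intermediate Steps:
h(V) = 7*V + 7*V² (h(V) = 7*(V*V + V) = 7*(V² + V) = 7*(V + V²) = 7*V + 7*V²)
X(S, H) = H*S
t(N) = 3*√N
-194*P(t(X(-2, h(3)))/9) + 308 = -194*(-I*√42/28) + 308 = -(-97)*I*√42/14 + 308 = 97*I*√42/14 + 308 = 308 + 97*I*√42/14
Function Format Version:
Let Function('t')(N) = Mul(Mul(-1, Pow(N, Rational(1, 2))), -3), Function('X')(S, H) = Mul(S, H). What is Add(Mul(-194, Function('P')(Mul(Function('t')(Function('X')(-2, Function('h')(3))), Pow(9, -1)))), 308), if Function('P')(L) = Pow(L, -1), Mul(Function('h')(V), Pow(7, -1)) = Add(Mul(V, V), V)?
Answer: Add(308, Mul(Rational(97, 14), I, Pow(42, Rational(1, 2)))) ≈ Add(308.00, Mul(44.902, I))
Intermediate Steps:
Function('h')(V) = Add(Mul(7, V), Mul(7, Pow(V, 2))) (Function('h')(V) = Mul(7, Add(Mul(V, V), V)) = Mul(7, Add(Pow(V, 2), V)) = Mul(7, Add(V, Pow(V, 2))) = Add(Mul(7, V), Mul(7, Pow(V, 2))))
Function('X')(S, H) = Mul(H, S)
Function('t')(N) = Mul(3, Pow(N, Rational(1, 2)))
Add(Mul(-194, Function('P')(Mul(Function('t')(Function('X')(-2, Function('h')(3))), Pow(9, -1)))), 308) = Add(Mul(-194, Pow(Mul(Mul(3, Pow(Mul(Mul(7, 3, Add(1, 3)), -2), Rational(1, 2))), Pow(9, -1)), -1)), 308) = Add(Mul(-194, Pow(Mul(Mul(3, Pow(Mul(Mul(7, 3, 4), -2), Rational(1, 2))), Rational(1, 9)), -1)), 308) = Add(Mul(-194, Pow(Mul(Mul(3, Pow(Mul(84, -2), Rational(1, 2))), Rational(1, 9)), -1)), 308) = Add(Mul(-194, Pow(Mul(Mul(3, Pow(-168, Rational(1, 2))), Rational(1, 9)), -1)), 308) = Add(Mul(-194, Pow(Mul(Mul(3, Mul(2, I, Pow(42, Rational(1, 2)))), Rational(1, 9)), -1)), 308) = Add(Mul(-194, Pow(Mul(Mul(6, I, Pow(42, Rational(1, 2))), Rational(1, 9)), -1)), 308) = Add(Mul(-194, Pow(Mul(Rational(2, 3), I, Pow(42, Rational(1, 2))), -1)), 308) = Add(Mul(-194, Mul(Rational(-1, 28), I, Pow(42, Rational(1, 2)))), 308) = Add(Mul(Rational(97, 14), I, Pow(42, Rational(1, 2))), 308) = Add(308, Mul(Rational(97, 14), I, Pow(42, Rational(1, 2))))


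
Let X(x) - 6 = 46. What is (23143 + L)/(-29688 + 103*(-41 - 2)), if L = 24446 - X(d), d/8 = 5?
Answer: -47537/34117 ≈ -1.3934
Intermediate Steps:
d = 40 (d = 8*5 = 40)
X(x) = 52 (X(x) = 6 + 46 = 52)
L = 24394 (L = 24446 - 1*52 = 24446 - 52 = 24394)
(23143 + L)/(-29688 + 103*(-41 - 2)) = (23143 + 24394)/(-29688 + 103*(-41 - 2)) = 47537/(-29688 + 103*(-43)) = 47537/(-29688 - 4429) = 47537/(-34117) = 47537*(-1/34117) = -47537/34117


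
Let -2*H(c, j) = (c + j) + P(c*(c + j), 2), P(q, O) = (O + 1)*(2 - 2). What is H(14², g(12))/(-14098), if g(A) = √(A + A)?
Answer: 7/1007 + √6/14098 ≈ 0.0071251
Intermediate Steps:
g(A) = √2*√A (g(A) = √(2*A) = √2*√A)
P(q, O) = 0 (P(q, O) = (1 + O)*0 = 0)
H(c, j) = -c/2 - j/2 (H(c, j) = -((c + j) + 0)/2 = -(c + j)/2 = -c/2 - j/2)
H(14², g(12))/(-14098) = (-½*14² - √2*√12/2)/(-14098) = (-½*196 - √2*2*√3/2)*(-1/14098) = (-98 - √6)*(-1/14098) = 7/1007 + √6/14098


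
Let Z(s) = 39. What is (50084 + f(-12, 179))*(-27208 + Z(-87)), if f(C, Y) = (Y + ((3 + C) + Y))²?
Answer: -4669943565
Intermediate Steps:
f(C, Y) = (3 + C + 2*Y)² (f(C, Y) = (Y + (3 + C + Y))² = (3 + C + 2*Y)²)
(50084 + f(-12, 179))*(-27208 + Z(-87)) = (50084 + (3 - 12 + 2*179)²)*(-27208 + 39) = (50084 + (3 - 12 + 358)²)*(-27169) = (50084 + 349²)*(-27169) = (50084 + 121801)*(-27169) = 171885*(-27169) = -4669943565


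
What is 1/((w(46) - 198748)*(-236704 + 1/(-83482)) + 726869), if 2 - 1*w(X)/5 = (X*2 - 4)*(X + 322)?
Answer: 41741/3563425751634170 ≈ 1.1714e-11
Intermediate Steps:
w(X) = 10 - 5*(-4 + 2*X)*(322 + X) (w(X) = 10 - 5*(X*2 - 4)*(X + 322) = 10 - 5*(2*X - 4)*(322 + X) = 10 - 5*(-4 + 2*X)*(322 + X))
1/((w(46) - 198748)*(-236704 + 1/(-83482)) + 726869) = 1/(((6450 - 3200*46 - 10*46²) - 198748)*(-236704 + 1/(-83482)) + 726869) = 1/(((6450 - 147200 - 10*2116) - 198748)*(-236704 - 1/83482) + 726869) = 1/(((6450 - 147200 - 21160) - 198748)*(-19760523329/83482) + 726869) = 1/((-161910 - 198748)*(-19760523329/83482) + 726869) = 1/(-360658*(-19760523329/83482) + 726869) = 1/(3563395411395241/41741 + 726869) = 1/(3563425751634170/41741) = 41741/3563425751634170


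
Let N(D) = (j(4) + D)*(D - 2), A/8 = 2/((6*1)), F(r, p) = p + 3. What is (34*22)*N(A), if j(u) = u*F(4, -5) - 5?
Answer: -46376/9 ≈ -5152.9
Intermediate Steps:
F(r, p) = 3 + p
j(u) = -5 - 2*u (j(u) = u*(3 - 5) - 5 = u*(-2) - 5 = -2*u - 5 = -5 - 2*u)
A = 8/3 (A = 8*(2/((6*1))) = 8*(2/6) = 8*(2*(⅙)) = 8*(⅓) = 8/3 ≈ 2.6667)
N(D) = (-13 + D)*(-2 + D) (N(D) = ((-5 - 2*4) + D)*(D - 2) = ((-5 - 8) + D)*(-2 + D) = (-13 + D)*(-2 + D))
(34*22)*N(A) = (34*22)*(26 + (8/3)² - 15*8/3) = 748*(26 + 64/9 - 40) = 748*(-62/9) = -46376/9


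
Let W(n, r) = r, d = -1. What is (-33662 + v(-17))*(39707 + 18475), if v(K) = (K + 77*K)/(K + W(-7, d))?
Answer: -1954236410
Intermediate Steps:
v(K) = 78*K/(-1 + K) (v(K) = (K + 77*K)/(K - 1) = (78*K)/(-1 + K) = 78*K/(-1 + K))
(-33662 + v(-17))*(39707 + 18475) = (-33662 + 78*(-17)/(-1 - 17))*(39707 + 18475) = (-33662 + 78*(-17)/(-18))*58182 = (-33662 + 78*(-17)*(-1/18))*58182 = (-33662 + 221/3)*58182 = -100765/3*58182 = -1954236410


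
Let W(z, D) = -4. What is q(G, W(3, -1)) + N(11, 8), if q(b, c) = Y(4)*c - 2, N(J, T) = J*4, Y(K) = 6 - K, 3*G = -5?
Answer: 34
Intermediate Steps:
G = -5/3 (G = (⅓)*(-5) = -5/3 ≈ -1.6667)
N(J, T) = 4*J
q(b, c) = -2 + 2*c (q(b, c) = (6 - 1*4)*c - 2 = (6 - 4)*c - 2 = 2*c - 2 = -2 + 2*c)
q(G, W(3, -1)) + N(11, 8) = (-2 + 2*(-4)) + 4*11 = (-2 - 8) + 44 = -10 + 44 = 34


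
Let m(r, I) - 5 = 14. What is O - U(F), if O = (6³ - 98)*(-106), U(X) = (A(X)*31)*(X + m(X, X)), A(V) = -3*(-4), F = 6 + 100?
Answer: -59008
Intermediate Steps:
F = 106
m(r, I) = 19 (m(r, I) = 5 + 14 = 19)
A(V) = 12
U(X) = 7068 + 372*X (U(X) = (12*31)*(X + 19) = 372*(19 + X) = 7068 + 372*X)
O = -12508 (O = (216 - 98)*(-106) = 118*(-106) = -12508)
O - U(F) = -12508 - (7068 + 372*106) = -12508 - (7068 + 39432) = -12508 - 1*46500 = -12508 - 46500 = -59008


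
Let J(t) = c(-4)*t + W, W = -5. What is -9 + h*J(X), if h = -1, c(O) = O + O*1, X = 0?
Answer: -4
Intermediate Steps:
c(O) = 2*O (c(O) = O + O = 2*O)
J(t) = -5 - 8*t (J(t) = (2*(-4))*t - 5 = -8*t - 5 = -5 - 8*t)
-9 + h*J(X) = -9 - (-5 - 8*0) = -9 - (-5 + 0) = -9 - 1*(-5) = -9 + 5 = -4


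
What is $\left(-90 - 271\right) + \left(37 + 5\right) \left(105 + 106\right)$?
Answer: $8501$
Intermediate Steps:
$\left(-90 - 271\right) + \left(37 + 5\right) \left(105 + 106\right) = -361 + 42 \cdot 211 = -361 + 8862 = 8501$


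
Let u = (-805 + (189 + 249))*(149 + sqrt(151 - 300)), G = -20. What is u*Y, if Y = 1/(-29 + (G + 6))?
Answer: 54683/43 + 367*I*sqrt(149)/43 ≈ 1271.7 + 104.18*I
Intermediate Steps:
Y = -1/43 (Y = 1/(-29 + (-20 + 6)) = 1/(-29 - 14) = 1/(-43) = -1/43 ≈ -0.023256)
u = -54683 - 367*I*sqrt(149) (u = (-805 + 438)*(149 + sqrt(-149)) = -367*(149 + I*sqrt(149)) = -54683 - 367*I*sqrt(149) ≈ -54683.0 - 4479.8*I)
u*Y = (-54683 - 367*I*sqrt(149))*(-1/43) = 54683/43 + 367*I*sqrt(149)/43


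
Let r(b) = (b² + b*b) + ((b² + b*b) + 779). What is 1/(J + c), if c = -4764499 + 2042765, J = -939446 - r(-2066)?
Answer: -1/20735383 ≈ -4.8227e-8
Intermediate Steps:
r(b) = 779 + 4*b² (r(b) = (b² + b²) + ((b² + b²) + 779) = 2*b² + (2*b² + 779) = 2*b² + (779 + 2*b²) = 779 + 4*b²)
J = -18013649 (J = -939446 - (779 + 4*(-2066)²) = -939446 - (779 + 4*4268356) = -939446 - (779 + 17073424) = -939446 - 1*17074203 = -939446 - 17074203 = -18013649)
c = -2721734
1/(J + c) = 1/(-18013649 - 2721734) = 1/(-20735383) = -1/20735383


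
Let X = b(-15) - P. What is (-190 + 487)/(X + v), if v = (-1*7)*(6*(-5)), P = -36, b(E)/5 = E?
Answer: 33/19 ≈ 1.7368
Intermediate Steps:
b(E) = 5*E
v = 210 (v = -7*(-30) = 210)
X = -39 (X = 5*(-15) - 1*(-36) = -75 + 36 = -39)
(-190 + 487)/(X + v) = (-190 + 487)/(-39 + 210) = 297/171 = 297*(1/171) = 33/19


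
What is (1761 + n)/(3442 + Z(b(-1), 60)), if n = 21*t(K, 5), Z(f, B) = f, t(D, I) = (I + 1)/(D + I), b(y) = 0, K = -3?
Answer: 912/1721 ≈ 0.52992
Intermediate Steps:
t(D, I) = (1 + I)/(D + I)
n = 63 (n = 21*((1 + 5)/(-3 + 5)) = 21*(6/2) = 21*((½)*6) = 21*3 = 63)
(1761 + n)/(3442 + Z(b(-1), 60)) = (1761 + 63)/(3442 + 0) = 1824/3442 = 1824*(1/3442) = 912/1721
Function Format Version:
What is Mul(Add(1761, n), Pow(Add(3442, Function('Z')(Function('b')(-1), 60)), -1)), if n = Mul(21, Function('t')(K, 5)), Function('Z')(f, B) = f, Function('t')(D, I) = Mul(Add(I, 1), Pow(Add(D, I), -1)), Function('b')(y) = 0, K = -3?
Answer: Rational(912, 1721) ≈ 0.52992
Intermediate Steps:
Function('t')(D, I) = Mul(Pow(Add(D, I), -1), Add(1, I)) (Function('t')(D, I) = Mul(Add(1, I), Pow(Add(D, I), -1)) = Mul(Pow(Add(D, I), -1), Add(1, I)))
n = 63 (n = Mul(21, Mul(Pow(Add(-3, 5), -1), Add(1, 5))) = Mul(21, Mul(Pow(2, -1), 6)) = Mul(21, Mul(Rational(1, 2), 6)) = Mul(21, 3) = 63)
Mul(Add(1761, n), Pow(Add(3442, Function('Z')(Function('b')(-1), 60)), -1)) = Mul(Add(1761, 63), Pow(Add(3442, 0), -1)) = Mul(1824, Pow(3442, -1)) = Mul(1824, Rational(1, 3442)) = Rational(912, 1721)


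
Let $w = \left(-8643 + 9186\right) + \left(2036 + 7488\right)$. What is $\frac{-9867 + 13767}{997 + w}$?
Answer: $\frac{325}{922} \approx 0.35249$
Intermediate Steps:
$w = 10067$ ($w = 543 + 9524 = 10067$)
$\frac{-9867 + 13767}{997 + w} = \frac{-9867 + 13767}{997 + 10067} = \frac{3900}{11064} = 3900 \cdot \frac{1}{11064} = \frac{325}{922}$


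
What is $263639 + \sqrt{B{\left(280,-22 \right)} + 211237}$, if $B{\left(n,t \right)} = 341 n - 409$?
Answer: $263639 + 2 \sqrt{76577} \approx 2.6419 \cdot 10^{5}$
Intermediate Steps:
$B{\left(n,t \right)} = -409 + 341 n$
$263639 + \sqrt{B{\left(280,-22 \right)} + 211237} = 263639 + \sqrt{\left(-409 + 341 \cdot 280\right) + 211237} = 263639 + \sqrt{\left(-409 + 95480\right) + 211237} = 263639 + \sqrt{95071 + 211237} = 263639 + \sqrt{306308} = 263639 + 2 \sqrt{76577}$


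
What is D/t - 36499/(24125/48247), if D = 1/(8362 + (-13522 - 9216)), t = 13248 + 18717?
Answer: -161843047809820129/2217226653000 ≈ -72994.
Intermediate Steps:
t = 31965
D = -1/14376 (D = 1/(8362 - 22738) = 1/(-14376) = -1/14376 ≈ -6.9560e-5)
D/t - 36499/(24125/48247) = -1/14376/31965 - 36499/(24125/48247) = -1/14376*1/31965 - 36499/(24125*(1/48247)) = -1/459528840 - 36499/24125/48247 = -1/459528840 - 36499*48247/24125 = -1/459528840 - 1760967253/24125 = -161843047809820129/2217226653000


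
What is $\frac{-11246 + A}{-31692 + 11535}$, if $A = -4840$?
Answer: $\frac{5362}{6719} \approx 0.79804$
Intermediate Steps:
$\frac{-11246 + A}{-31692 + 11535} = \frac{-11246 - 4840}{-31692 + 11535} = - \frac{16086}{-20157} = \left(-16086\right) \left(- \frac{1}{20157}\right) = \frac{5362}{6719}$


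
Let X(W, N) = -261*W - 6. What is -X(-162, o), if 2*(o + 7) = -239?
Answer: -42276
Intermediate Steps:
o = -253/2 (o = -7 + (½)*(-239) = -7 - 239/2 = -253/2 ≈ -126.50)
X(W, N) = -6 - 261*W
-X(-162, o) = -(-6 - 261*(-162)) = -(-6 + 42282) = -1*42276 = -42276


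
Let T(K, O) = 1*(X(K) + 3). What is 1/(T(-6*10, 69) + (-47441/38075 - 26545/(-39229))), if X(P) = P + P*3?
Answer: -1493644175/354844031589 ≈ -0.0042093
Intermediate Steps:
X(P) = 4*P (X(P) = P + 3*P = 4*P)
T(K, O) = 3 + 4*K (T(K, O) = 1*(4*K + 3) = 1*(3 + 4*K) = 3 + 4*K)
1/(T(-6*10, 69) + (-47441/38075 - 26545/(-39229))) = 1/((3 + 4*(-6*10)) + (-47441/38075 - 26545/(-39229))) = 1/((3 + 4*(-60)) + (-47441*1/38075 - 26545*(-1/39229))) = 1/((3 - 240) + (-47441/38075 + 26545/39229)) = 1/(-237 - 850362114/1493644175) = 1/(-354844031589/1493644175) = -1493644175/354844031589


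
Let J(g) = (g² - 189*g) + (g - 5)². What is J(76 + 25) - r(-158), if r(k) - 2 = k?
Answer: 484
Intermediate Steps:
r(k) = 2 + k
J(g) = g² + (-5 + g)² - 189*g (J(g) = (g² - 189*g) + (-5 + g)² = g² + (-5 + g)² - 189*g)
J(76 + 25) - r(-158) = (25 - 199*(76 + 25) + 2*(76 + 25)²) - (2 - 158) = (25 - 199*101 + 2*101²) - 1*(-156) = (25 - 20099 + 2*10201) + 156 = (25 - 20099 + 20402) + 156 = 328 + 156 = 484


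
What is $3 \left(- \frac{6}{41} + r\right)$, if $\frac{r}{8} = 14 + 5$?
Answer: $\frac{18678}{41} \approx 455.56$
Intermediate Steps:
$r = 152$ ($r = 8 \left(14 + 5\right) = 8 \cdot 19 = 152$)
$3 \left(- \frac{6}{41} + r\right) = 3 \left(- \frac{6}{41} + 152\right) = 3 \cdot \frac{6226}{41} = \frac{18678}{41}$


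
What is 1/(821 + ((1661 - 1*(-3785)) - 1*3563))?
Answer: 1/2704 ≈ 0.00036982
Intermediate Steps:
1/(821 + ((1661 - 1*(-3785)) - 1*3563)) = 1/(821 + ((1661 + 3785) - 3563)) = 1/(821 + (5446 - 3563)) = 1/(821 + 1883) = 1/2704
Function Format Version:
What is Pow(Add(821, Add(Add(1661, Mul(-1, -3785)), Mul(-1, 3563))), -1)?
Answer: Rational(1, 2704) ≈ 0.00036982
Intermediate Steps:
Pow(Add(821, Add(Add(1661, Mul(-1, -3785)), Mul(-1, 3563))), -1) = Pow(Add(821, Add(Add(1661, 3785), -3563)), -1) = Pow(Add(821, Add(5446, -3563)), -1) = Pow(Add(821, 1883), -1) = Pow(2704, -1) = Rational(1, 2704)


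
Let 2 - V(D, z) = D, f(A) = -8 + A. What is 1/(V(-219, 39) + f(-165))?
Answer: 1/48 ≈ 0.020833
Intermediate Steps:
V(D, z) = 2 - D
1/(V(-219, 39) + f(-165)) = 1/((2 - 1*(-219)) + (-8 - 165)) = 1/((2 + 219) - 173) = 1/(221 - 173) = 1/48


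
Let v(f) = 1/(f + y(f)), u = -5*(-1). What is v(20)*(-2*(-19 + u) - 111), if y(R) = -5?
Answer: -83/15 ≈ -5.5333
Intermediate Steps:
u = 5
v(f) = 1/(-5 + f) (v(f) = 1/(f - 5) = 1/(-5 + f))
v(20)*(-2*(-19 + u) - 111) = (-2*(-19 + 5) - 111)/(-5 + 20) = (-2*(-14) - 111)/15 = (28 - 111)/15 = (1/15)*(-83) = -83/15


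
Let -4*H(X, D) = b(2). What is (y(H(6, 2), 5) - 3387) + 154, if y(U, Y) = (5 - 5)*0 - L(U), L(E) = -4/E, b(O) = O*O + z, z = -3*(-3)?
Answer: -42045/13 ≈ -3234.2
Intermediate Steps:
z = 9
b(O) = 9 + O**2 (b(O) = O*O + 9 = O**2 + 9 = 9 + O**2)
H(X, D) = -13/4 (H(X, D) = -(9 + 2**2)/4 = -(9 + 4)/4 = -1/4*13 = -13/4)
y(U, Y) = 4/U (y(U, Y) = (5 - 5)*0 - (-4)/U = 0*0 + 4/U = 0 + 4/U = 4/U)
(y(H(6, 2), 5) - 3387) + 154 = (4/(-13/4) - 3387) + 154 = (4*(-4/13) - 3387) + 154 = (-16/13 - 3387) + 154 = -44047/13 + 154 = -42045/13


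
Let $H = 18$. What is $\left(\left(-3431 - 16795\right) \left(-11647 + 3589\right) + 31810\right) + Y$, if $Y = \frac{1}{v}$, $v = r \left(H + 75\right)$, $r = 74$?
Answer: $\frac{1121854901677}{6882} \approx 1.6301 \cdot 10^{8}$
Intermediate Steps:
$v = 6882$ ($v = 74 \left(18 + 75\right) = 74 \cdot 93 = 6882$)
$Y = \frac{1}{6882} \approx 0.00014531$
$\left(\left(-3431 - 16795\right) \left(-11647 + 3589\right) + 31810\right) + Y = \left(\left(-3431 - 16795\right) \left(-11647 + 3589\right) + 31810\right) + \frac{1}{6882} = \left(\left(-20226\right) \left(-8058\right) + 31810\right) + \frac{1}{6882} = \left(162981108 + 31810\right) + \frac{1}{6882} = 163012918 + \frac{1}{6882} = \frac{1121854901677}{6882}$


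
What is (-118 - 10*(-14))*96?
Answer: 2112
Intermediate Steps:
(-118 - 10*(-14))*96 = (-118 + 140)*96 = 22*96 = 2112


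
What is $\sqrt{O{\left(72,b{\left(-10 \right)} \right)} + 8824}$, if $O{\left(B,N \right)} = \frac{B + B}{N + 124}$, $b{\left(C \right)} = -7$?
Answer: $\frac{2 \sqrt{372866}}{13} \approx 93.943$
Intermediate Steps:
$O{\left(B,N \right)} = \frac{2 B}{124 + N}$
$\sqrt{O{\left(72,b{\left(-10 \right)} \right)} + 8824} = \sqrt{2 \cdot 72 \frac{1}{124 - 7} + 8824} = \sqrt{2 \cdot 72 \cdot \frac{1}{117} + 8824} = \sqrt{\frac{16}{13} + 8824} = \sqrt{\frac{114728}{13}} = \frac{2 \sqrt{372866}}{13}$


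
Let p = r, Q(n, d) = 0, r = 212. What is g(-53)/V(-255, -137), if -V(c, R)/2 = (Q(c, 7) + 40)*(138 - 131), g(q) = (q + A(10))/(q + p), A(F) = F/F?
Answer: 13/22260 ≈ 0.00058401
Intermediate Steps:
A(F) = 1
p = 212
g(q) = (1 + q)/(212 + q) (g(q) = (q + 1)/(q + 212) = (1 + q)/(212 + q))
V(c, R) = -560 (V(c, R) = -2*(0 + 40)*(138 - 131) = -80*7 = -2*280 = -560)
g(-53)/V(-255, -137) = ((1 - 53)/(212 - 53))/(-560) = (-52/159)*(-1/560) = ((1/159)*(-52))*(-1/560) = -52/159*(-1/560) = 13/22260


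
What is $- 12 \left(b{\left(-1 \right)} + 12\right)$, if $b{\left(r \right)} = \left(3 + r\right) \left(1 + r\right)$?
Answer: $-144$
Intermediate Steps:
$b{\left(r \right)} = \left(1 + r\right) \left(3 + r\right)$
$- 12 \left(b{\left(-1 \right)} + 12\right) = - 12 \left(\left(3 + \left(-1\right)^{2} + 4 \left(-1\right)\right) + 12\right) = - 12 \left(\left(3 + 1 - 4\right) + 12\right) = - 12 \left(0 + 12\right) = \left(-12\right) 12 = -144$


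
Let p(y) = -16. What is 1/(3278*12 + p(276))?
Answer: 1/39320 ≈ 2.5432e-5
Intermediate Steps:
1/(3278*12 + p(276)) = 1/(3278*12 - 16) = 1/(39336 - 16) = 1/39320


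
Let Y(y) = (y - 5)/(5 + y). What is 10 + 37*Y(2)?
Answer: -41/7 ≈ -5.8571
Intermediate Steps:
Y(y) = (-5 + y)/(5 + y)
10 + 37*Y(2) = 10 + 37*((-5 + 2)/(5 + 2)) = 10 + 37*(-3/7) = 10 - 111/7 = -41/7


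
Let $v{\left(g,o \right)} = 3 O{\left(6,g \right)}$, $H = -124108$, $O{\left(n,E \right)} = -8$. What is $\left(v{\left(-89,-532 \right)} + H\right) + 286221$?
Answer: $162089$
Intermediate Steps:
$v{\left(g,o \right)} = -24$ ($v{\left(g,o \right)} = 3 \left(-8\right) = -24$)
$\left(v{\left(-89,-532 \right)} + H\right) + 286221 = \left(-24 - 124108\right) + 286221 = -124132 + 286221 = 162089$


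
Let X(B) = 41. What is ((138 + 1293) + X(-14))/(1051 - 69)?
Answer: 736/491 ≈ 1.4990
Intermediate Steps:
((138 + 1293) + X(-14))/(1051 - 69) = ((138 + 1293) + 41)/(1051 - 69) = (1431 + 41)/982 = 1472*(1/982) = 736/491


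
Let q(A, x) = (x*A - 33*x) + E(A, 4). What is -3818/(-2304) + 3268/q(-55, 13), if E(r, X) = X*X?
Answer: -67141/54144 ≈ -1.2400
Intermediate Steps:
E(r, X) = X²
q(A, x) = 16 - 33*x + A*x (q(A, x) = (x*A - 33*x) + 4² = (A*x - 33*x) + 16 = (-33*x + A*x) + 16 = 16 - 33*x + A*x)
-3818/(-2304) + 3268/q(-55, 13) = -3818/(-2304) + 3268/(16 - 33*13 - 55*13) = -3818*(-1/2304) + 3268/(16 - 429 - 715) = 1909/1152 + 3268/(-1128) = 1909/1152 + 3268*(-1/1128) = 1909/1152 - 817/282 = -67141/54144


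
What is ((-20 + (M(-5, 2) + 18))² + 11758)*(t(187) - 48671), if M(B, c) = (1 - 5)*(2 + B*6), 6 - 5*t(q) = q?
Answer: -5810281888/5 ≈ -1.1621e+9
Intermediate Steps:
t(q) = 6/5 - q/5
M(B, c) = -8 - 24*B (M(B, c) = -4*(2 + 6*B) = -8 - 24*B)
((-20 + (M(-5, 2) + 18))² + 11758)*(t(187) - 48671) = ((-20 + ((-8 - 24*(-5)) + 18))² + 11758)*((6/5 - ⅕*187) - 48671) = ((-20 + ((-8 + 120) + 18))² + 11758)*((6/5 - 187/5) - 48671) = ((-20 + (112 + 18))² + 11758)*(-181/5 - 48671) = ((-20 + 130)² + 11758)*(-243536/5) = (110² + 11758)*(-243536/5) = (12100 + 11758)*(-243536/5) = 23858*(-243536/5) = -5810281888/5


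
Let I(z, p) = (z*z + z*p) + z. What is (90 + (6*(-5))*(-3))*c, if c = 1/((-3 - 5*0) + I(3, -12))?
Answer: -20/3 ≈ -6.6667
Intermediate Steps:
I(z, p) = z + z² + p*z (I(z, p) = (z² + p*z) + z = z + z² + p*z)
c = -1/27 (c = 1/((-3 - 5*0) + 3*(1 - 12 + 3)) = 1/((-3 + 0) + 3*(-8)) = 1/(-3 - 24) = 1/(-27) = -1/27 ≈ -0.037037)
(90 + (6*(-5))*(-3))*c = (90 + (6*(-5))*(-3))*(-1/27) = (90 - 30*(-3))*(-1/27) = (90 + 90)*(-1/27) = 180*(-1/27) = -20/3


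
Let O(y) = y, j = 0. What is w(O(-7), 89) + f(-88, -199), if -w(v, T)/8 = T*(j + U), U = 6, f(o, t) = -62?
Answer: -4334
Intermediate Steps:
w(v, T) = -48*T (w(v, T) = -8*T*(0 + 6) = -8*T*6 = -48*T)
w(O(-7), 89) + f(-88, -199) = -48*89 - 62 = -4272 - 62 = -4334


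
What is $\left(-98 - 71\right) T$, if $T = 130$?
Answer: $-21970$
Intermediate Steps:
$\left(-98 - 71\right) T = \left(-98 - 71\right) 130 = \left(-169\right) 130 = -21970$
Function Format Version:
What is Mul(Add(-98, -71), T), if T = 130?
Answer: -21970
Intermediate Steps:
Mul(Add(-98, -71), T) = Mul(Add(-98, -71), 130) = Mul(-169, 130) = -21970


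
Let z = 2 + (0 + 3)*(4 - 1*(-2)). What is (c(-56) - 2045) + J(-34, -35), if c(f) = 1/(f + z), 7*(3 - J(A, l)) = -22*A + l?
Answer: -540259/252 ≈ -2143.9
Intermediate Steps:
z = 20 (z = 2 + 3*(4 + 2) = 2 + 3*6 = 2 + 18 = 20)
J(A, l) = 3 - l/7 + 22*A/7 (J(A, l) = 3 - (-22*A + l)/7 = 3 - (l - 22*A)/7 = 3 + (-l/7 + 22*A/7) = 3 - l/7 + 22*A/7)
c(f) = 1/(20 + f) (c(f) = 1/(f + 20) = 1/(20 + f))
(c(-56) - 2045) + J(-34, -35) = (1/(20 - 56) - 2045) + (3 - ⅐*(-35) + (22/7)*(-34)) = (1/(-36) - 2045) + (3 + 5 - 748/7) = (-1/36 - 2045) - 692/7 = -73621/36 - 692/7 = -540259/252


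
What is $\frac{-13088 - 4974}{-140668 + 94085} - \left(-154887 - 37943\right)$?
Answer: $\frac{8982617952}{46583} \approx 1.9283 \cdot 10^{5}$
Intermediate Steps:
$\frac{-13088 - 4974}{-140668 + 94085} - \left(-154887 - 37943\right) = - \frac{18062}{-46583} - \left(-154887 - 37943\right) = \left(-18062\right) \left(- \frac{1}{46583}\right) - -192830 = \frac{18062}{46583} + 192830 = \frac{8982617952}{46583}$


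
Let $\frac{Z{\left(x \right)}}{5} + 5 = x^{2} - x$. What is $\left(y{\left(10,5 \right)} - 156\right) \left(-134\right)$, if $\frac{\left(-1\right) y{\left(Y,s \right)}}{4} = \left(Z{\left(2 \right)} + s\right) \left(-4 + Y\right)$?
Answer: $-11256$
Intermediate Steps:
$Z{\left(x \right)} = -25 - 5 x + 5 x^{2}$ ($Z{\left(x \right)} = -25 + 5 \left(x^{2} - x\right) = -25 + \left(- 5 x + 5 x^{2}\right) = -25 - 5 x + 5 x^{2}$)
$y{\left(Y,s \right)} = - 4 \left(-15 + s\right) \left(-4 + Y\right)$ ($y{\left(Y,s \right)} = - 4 \left(\left(-25 - 10 + 5 \cdot 2^{2}\right) + s\right) \left(-4 + Y\right) = - 4 \left(\left(-25 - 10 + 5 \cdot 4\right) + s\right) \left(-4 + Y\right) = - 4 \left(\left(-25 - 10 + 20\right) + s\right) \left(-4 + Y\right) = - 4 \left(-15 + s\right) \left(-4 + Y\right)$)
$\left(y{\left(10,5 \right)} - 156\right) \left(-134\right) = \left(\left(-240 + 16 \cdot 5 + 60 \cdot 10 - 40 \cdot 5\right) - 156\right) \left(-134\right) = \left(\left(-240 + 80 + 600 - 200\right) - 156\right) \left(-134\right) = \left(240 - 156\right) \left(-134\right) = 84 \left(-134\right) = -11256$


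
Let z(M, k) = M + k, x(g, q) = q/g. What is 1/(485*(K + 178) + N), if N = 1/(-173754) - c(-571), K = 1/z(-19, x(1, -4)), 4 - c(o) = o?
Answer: 3996342/342622037497 ≈ 1.1664e-5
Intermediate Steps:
c(o) = 4 - o
K = -1/23 (K = 1/(-19 - 4/1) = 1/(-19 - 4*1) = 1/(-19 - 4) = 1/(-23) = -1/23 ≈ -0.043478)
N = -99908551/173754 (N = 1/(-173754) - (4 - 1*(-571)) = -1/173754 - (4 + 571) = -1/173754 - 1*575 = -1/173754 - 575 = -99908551/173754 ≈ -575.00)
1/(485*(K + 178) + N) = 1/(485*(-1/23 + 178) - 99908551/173754) = 1/(485*(4093/23) - 99908551/173754) = 1/(1985105/23 - 99908551/173754) = 1/(342622037497/3996342) = 3996342/342622037497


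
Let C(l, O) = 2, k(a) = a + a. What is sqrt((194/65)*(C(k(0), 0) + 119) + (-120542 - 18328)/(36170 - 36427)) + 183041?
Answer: 183041 + 2*sqrt(62891685610)/16705 ≈ 1.8307e+5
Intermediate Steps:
k(a) = 2*a
sqrt((194/65)*(C(k(0), 0) + 119) + (-120542 - 18328)/(36170 - 36427)) + 183041 = sqrt((194/65)*(2 + 119) + (-120542 - 18328)/(36170 - 36427)) + 183041 = sqrt((194*(1/65))*121 - 138870/(-257)) + 183041 = sqrt((194/65)*121 - 138870*(-1/257)) + 183041 = sqrt(23474/65 + 138870/257) + 183041 = sqrt(15059368/16705) + 183041 = 2*sqrt(62891685610)/16705 + 183041 = 183041 + 2*sqrt(62891685610)/16705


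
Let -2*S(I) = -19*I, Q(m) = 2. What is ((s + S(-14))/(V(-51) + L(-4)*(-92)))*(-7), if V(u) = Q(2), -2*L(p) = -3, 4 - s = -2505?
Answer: 2079/17 ≈ 122.29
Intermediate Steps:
s = 2509 (s = 4 - 1*(-2505) = 4 + 2505 = 2509)
L(p) = 3/2 (L(p) = -½*(-3) = 3/2)
V(u) = 2
S(I) = 19*I/2 (S(I) = -(-19)*I/2 = 19*I/2)
((s + S(-14))/(V(-51) + L(-4)*(-92)))*(-7) = ((2509 + (19/2)*(-14))/(2 + (3/2)*(-92)))*(-7) = ((2509 - 133)/(2 - 138))*(-7) = (2376/(-136))*(-7) = (2376*(-1/136))*(-7) = -297/17*(-7) = 2079/17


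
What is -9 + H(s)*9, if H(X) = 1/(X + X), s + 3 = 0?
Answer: -21/2 ≈ -10.500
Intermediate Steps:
s = -3 (s = -3 + 0 = -3)
H(X) = 1/(2*X)
-9 + H(s)*9 = -9 + ((½)/(-3))*9 = -9 + ((½)*(-⅓))*9 = -9 - ⅙*9 = -9 - 3/2 = -21/2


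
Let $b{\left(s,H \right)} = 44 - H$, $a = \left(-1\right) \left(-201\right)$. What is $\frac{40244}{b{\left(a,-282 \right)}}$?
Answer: $\frac{20122}{163} \approx 123.45$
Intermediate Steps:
$a = 201$
$\frac{40244}{b{\left(a,-282 \right)}} = \frac{40244}{44 - -282} = \frac{40244}{44 + 282} = \frac{40244}{326} = 40244 \cdot \frac{1}{326} = \frac{20122}{163}$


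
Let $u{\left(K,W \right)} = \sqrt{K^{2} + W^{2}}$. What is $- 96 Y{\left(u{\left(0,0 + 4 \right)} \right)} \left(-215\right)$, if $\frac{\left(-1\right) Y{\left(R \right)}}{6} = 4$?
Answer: $-495360$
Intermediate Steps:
$Y{\left(R \right)} = -24$ ($Y{\left(R \right)} = \left(-6\right) 4 = -24$)
$- 96 Y{\left(u{\left(0,0 + 4 \right)} \right)} \left(-215\right) = \left(-96\right) \left(-24\right) \left(-215\right) = 2304 \left(-215\right) = -495360$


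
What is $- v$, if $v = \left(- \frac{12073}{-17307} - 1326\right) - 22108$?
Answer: $\frac{405560165}{17307} \approx 23433.0$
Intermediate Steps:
$v = - \frac{405560165}{17307}$ ($v = \left(\left(-12073\right) \left(- \frac{1}{17307}\right) - 1326\right) - 22108 = \left(\frac{12073}{17307} - 1326\right) - 22108 = - \frac{22937009}{17307} - 22108 = - \frac{405560165}{17307} \approx -23433.0$)
$- v = \left(-1\right) \left(- \frac{405560165}{17307}\right) = \frac{405560165}{17307}$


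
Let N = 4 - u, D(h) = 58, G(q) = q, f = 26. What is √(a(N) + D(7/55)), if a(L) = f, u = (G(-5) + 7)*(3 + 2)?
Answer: 2*√21 ≈ 9.1651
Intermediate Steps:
u = 10 (u = (-5 + 7)*(3 + 2) = 2*5 = 10)
N = -6 (N = 4 - 1*10 = 4 - 10 = -6)
a(L) = 26
√(a(N) + D(7/55)) = √(26 + 58) = √84 = 2*√21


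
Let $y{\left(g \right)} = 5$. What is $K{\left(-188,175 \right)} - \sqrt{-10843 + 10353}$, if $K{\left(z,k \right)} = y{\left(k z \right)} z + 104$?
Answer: $-836 - 7 i \sqrt{10} \approx -836.0 - 22.136 i$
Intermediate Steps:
$K{\left(z,k \right)} = 104 + 5 z$ ($K{\left(z,k \right)} = 5 z + 104 = 104 + 5 z$)
$K{\left(-188,175 \right)} - \sqrt{-10843 + 10353} = \left(104 + 5 \left(-188\right)\right) - \sqrt{-10843 + 10353} = \left(104 - 940\right) - \sqrt{-490} = -836 - 7 i \sqrt{10}$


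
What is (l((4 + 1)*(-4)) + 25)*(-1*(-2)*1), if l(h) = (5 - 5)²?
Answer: 50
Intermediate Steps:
l(h) = 0 (l(h) = 0² = 0)
(l((4 + 1)*(-4)) + 25)*(-1*(-2)*1) = (0 + 25)*(-1*(-2)*1) = 25*(2*1) = 25*2 = 50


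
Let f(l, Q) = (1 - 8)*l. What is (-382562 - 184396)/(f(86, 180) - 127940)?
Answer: 283479/64271 ≈ 4.4107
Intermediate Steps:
f(l, Q) = -7*l
(-382562 - 184396)/(f(86, 180) - 127940) = (-382562 - 184396)/(-7*86 - 127940) = -566958/(-602 - 127940) = -566958/(-128542) = -566958*(-1/128542) = 283479/64271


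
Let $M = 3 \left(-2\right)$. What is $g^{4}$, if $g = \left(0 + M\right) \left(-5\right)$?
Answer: $810000$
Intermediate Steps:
$M = -6$
$g = 30$ ($g = \left(0 - 6\right) \left(-5\right) = \left(-6\right) \left(-5\right) = 30$)
$g^{4} = 30^{4} = 810000$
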